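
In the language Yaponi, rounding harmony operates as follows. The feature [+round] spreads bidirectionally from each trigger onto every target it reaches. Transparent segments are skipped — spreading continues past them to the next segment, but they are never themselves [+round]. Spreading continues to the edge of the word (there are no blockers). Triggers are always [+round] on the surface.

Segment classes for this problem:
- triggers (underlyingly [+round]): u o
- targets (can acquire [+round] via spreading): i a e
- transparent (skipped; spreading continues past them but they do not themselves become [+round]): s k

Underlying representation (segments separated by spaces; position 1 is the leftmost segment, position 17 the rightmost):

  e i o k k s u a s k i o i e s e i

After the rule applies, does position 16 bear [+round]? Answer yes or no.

yes

From /o/ at 3 rightward: 4 /k/ transparent; 5 /k/ transparent; 6 /s/ transparent; 7 /u/ is itself a trigger — this domain ends here.
From /o/ at 3 leftward: 2 /i/ → [+round]; 1 /e/ → [+round]; word edge.
From /u/ at 7 rightward: 8 /a/ → [+round]; 9 /s/ transparent; 10 /k/ transparent; 11 /i/ → [+round]; 12 /o/ is itself a trigger — this domain ends here.
From /u/ at 7 leftward: 6 /s/ transparent; 5 /k/ transparent; 4 /k/ transparent; 3 /o/ is itself a trigger — this domain ends here.
From /o/ at 12 rightward: 13 /i/ → [+round]; 14 /e/ → [+round]; 15 /s/ transparent; 16 /e/ → [+round]; 17 /i/ → [+round]; word edge.
From /o/ at 12 leftward: 11 /i/ → [+round]; 10 /k/ transparent; 9 /s/ transparent; 8 /a/ → [+round]; 7 /u/ is itself a trigger — this domain ends here.
[+round] positions on the surface: 1 2 3 7 8 11 12 13 14 16 17.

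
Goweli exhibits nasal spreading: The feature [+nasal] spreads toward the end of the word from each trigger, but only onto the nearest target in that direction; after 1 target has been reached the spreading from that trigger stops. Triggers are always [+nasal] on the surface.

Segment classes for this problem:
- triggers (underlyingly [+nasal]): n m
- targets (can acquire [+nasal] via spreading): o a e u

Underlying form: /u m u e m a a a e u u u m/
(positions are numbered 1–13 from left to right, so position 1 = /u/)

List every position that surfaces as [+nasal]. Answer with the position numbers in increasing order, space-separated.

From /m/ at 2 rightward: 3 /u/ → [+nasal]; bound reached.
From /m/ at 5 rightward: 6 /a/ → [+nasal]; bound reached.
From /m/ at 13 rightward: word edge.
Targets with no active source: positions 1 4 7 8 9 10 11 12 stay [-nasal].

2 3 5 6 13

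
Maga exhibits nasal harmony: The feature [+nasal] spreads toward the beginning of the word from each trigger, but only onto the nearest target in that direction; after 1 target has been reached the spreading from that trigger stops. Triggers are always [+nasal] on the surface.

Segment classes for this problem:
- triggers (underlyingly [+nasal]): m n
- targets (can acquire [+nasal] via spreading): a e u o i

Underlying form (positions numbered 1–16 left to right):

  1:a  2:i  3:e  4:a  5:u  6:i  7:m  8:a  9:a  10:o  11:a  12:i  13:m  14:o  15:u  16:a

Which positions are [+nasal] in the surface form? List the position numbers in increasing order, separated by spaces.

From /m/ at 7 leftward: 6 /i/ → [+nasal]; bound reached.
From /m/ at 13 leftward: 12 /i/ → [+nasal]; bound reached.
Targets with no active source: positions 1 2 3 4 5 8 9 10 11 14 15 16 stay [-nasal].

6 7 12 13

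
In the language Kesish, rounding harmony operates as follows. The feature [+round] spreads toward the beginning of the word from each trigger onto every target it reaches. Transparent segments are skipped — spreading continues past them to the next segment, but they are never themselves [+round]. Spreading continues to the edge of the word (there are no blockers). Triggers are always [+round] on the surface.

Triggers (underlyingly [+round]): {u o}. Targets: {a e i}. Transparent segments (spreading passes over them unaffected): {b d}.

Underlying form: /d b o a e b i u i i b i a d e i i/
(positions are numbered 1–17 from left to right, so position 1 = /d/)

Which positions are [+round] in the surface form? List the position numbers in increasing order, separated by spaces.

From /o/ at 3 leftward: 2 /b/ transparent; 1 /d/ transparent; word edge.
From /u/ at 8 leftward: 7 /i/ → [+round]; 6 /b/ transparent; 5 /e/ → [+round]; 4 /a/ → [+round]; 3 /o/ is itself a trigger — this domain ends here.
Targets with no active source: positions 9 10 12 13 15 16 17 stay [-round].

3 4 5 7 8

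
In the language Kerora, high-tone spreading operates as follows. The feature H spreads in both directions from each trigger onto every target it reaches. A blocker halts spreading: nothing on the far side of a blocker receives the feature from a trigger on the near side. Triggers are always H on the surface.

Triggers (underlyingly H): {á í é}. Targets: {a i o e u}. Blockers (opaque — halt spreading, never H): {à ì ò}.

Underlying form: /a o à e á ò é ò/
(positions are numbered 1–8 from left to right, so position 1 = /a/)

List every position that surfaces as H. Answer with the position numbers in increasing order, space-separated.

From /á/ at 5 rightward: 6 /ò/ blocks.
From /á/ at 5 leftward: 4 /e/ → H; 3 /à/ blocks.
From /é/ at 7 rightward: 8 /ò/ blocks.
From /é/ at 7 leftward: 6 /ò/ blocks.
Targets with no active source: positions 1 2 stay [-high tone].

4 5 7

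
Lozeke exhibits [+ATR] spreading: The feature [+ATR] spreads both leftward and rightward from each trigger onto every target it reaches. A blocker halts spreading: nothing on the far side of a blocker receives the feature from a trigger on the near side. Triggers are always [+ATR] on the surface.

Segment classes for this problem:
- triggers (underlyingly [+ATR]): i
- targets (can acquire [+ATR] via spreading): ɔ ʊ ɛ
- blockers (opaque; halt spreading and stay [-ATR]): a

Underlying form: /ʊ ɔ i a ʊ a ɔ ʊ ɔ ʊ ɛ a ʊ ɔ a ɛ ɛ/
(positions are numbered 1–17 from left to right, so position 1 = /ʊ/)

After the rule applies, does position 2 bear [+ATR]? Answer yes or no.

From /i/ at 3 rightward: 4 /a/ blocks.
From /i/ at 3 leftward: 2 /ɔ/ → [+ATR]; 1 /ʊ/ → [+ATR]; word edge.
Targets with no active source: positions 5 7 8 9 10 11 13 14 16 17 stay [-ATR].
[+ATR] positions on the surface: 1 2 3.

yes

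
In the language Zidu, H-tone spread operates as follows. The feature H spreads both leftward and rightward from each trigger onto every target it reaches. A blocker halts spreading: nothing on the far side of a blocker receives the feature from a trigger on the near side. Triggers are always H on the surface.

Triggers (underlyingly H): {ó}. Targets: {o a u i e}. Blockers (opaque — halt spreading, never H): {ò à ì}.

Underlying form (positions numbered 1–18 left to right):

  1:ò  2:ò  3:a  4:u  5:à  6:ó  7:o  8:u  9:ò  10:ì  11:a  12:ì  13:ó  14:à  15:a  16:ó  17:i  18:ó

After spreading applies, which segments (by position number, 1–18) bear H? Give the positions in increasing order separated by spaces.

From /ó/ at 6 rightward: 7 /o/ → H; 8 /u/ → H; 9 /ò/ blocks.
From /ó/ at 6 leftward: 5 /à/ blocks.
From /ó/ at 13 rightward: 14 /à/ blocks.
From /ó/ at 13 leftward: 12 /ì/ blocks.
From /ó/ at 16 rightward: 17 /i/ → H; 18 /ó/ is itself a trigger — this domain ends here.
From /ó/ at 16 leftward: 15 /a/ → H; 14 /à/ blocks.
From /ó/ at 18 rightward: word edge.
From /ó/ at 18 leftward: 17 /i/ → H; 16 /ó/ is itself a trigger — this domain ends here.
Targets with no active source: positions 3 4 11 stay [-high tone].

6 7 8 13 15 16 17 18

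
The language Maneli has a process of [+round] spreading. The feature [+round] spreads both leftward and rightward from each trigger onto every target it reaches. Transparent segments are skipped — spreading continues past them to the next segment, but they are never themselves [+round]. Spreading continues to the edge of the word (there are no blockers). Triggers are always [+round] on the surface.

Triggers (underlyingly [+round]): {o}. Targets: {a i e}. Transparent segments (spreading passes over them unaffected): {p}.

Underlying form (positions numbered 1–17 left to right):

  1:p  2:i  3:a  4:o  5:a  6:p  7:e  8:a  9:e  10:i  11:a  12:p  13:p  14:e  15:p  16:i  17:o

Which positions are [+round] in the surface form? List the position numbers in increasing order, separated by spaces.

2 3 4 5 7 8 9 10 11 14 16 17

From /o/ at 4 rightward: 5 /a/ → [+round]; 6 /p/ transparent; 7 /e/ → [+round]; 8 /a/ → [+round]; 9 /e/ → [+round]; 10 /i/ → [+round]; 11 /a/ → [+round]; 12 /p/ transparent; 13 /p/ transparent; 14 /e/ → [+round]; 15 /p/ transparent; 16 /i/ → [+round]; 17 /o/ is itself a trigger — this domain ends here.
From /o/ at 4 leftward: 3 /a/ → [+round]; 2 /i/ → [+round]; 1 /p/ transparent; word edge.
From /o/ at 17 rightward: word edge.
From /o/ at 17 leftward: 16 /i/ → [+round]; 15 /p/ transparent; 14 /e/ → [+round]; 13 /p/ transparent; 12 /p/ transparent; 11 /a/ → [+round]; 10 /i/ → [+round]; 9 /e/ → [+round]; 8 /a/ → [+round]; 7 /e/ → [+round]; 6 /p/ transparent; 5 /a/ → [+round]; 4 /o/ is itself a trigger — this domain ends here.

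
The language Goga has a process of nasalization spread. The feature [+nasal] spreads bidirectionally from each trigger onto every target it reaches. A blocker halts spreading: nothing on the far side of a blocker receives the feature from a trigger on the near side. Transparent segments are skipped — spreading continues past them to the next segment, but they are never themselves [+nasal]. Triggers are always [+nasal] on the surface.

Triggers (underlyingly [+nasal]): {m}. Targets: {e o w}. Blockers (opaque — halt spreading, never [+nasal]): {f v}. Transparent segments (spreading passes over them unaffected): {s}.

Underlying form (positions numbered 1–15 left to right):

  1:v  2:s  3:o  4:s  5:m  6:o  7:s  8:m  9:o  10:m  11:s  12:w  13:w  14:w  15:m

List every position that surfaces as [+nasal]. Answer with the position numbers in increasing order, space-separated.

From /m/ at 5 rightward: 6 /o/ → [+nasal]; 7 /s/ transparent; 8 /m/ is itself a trigger — this domain ends here.
From /m/ at 5 leftward: 4 /s/ transparent; 3 /o/ → [+nasal]; 2 /s/ transparent; 1 /v/ blocks.
From /m/ at 8 rightward: 9 /o/ → [+nasal]; 10 /m/ is itself a trigger — this domain ends here.
From /m/ at 8 leftward: 7 /s/ transparent; 6 /o/ → [+nasal]; 5 /m/ is itself a trigger — this domain ends here.
From /m/ at 10 rightward: 11 /s/ transparent; 12 /w/ → [+nasal]; 13 /w/ → [+nasal]; 14 /w/ → [+nasal]; 15 /m/ is itself a trigger — this domain ends here.
From /m/ at 10 leftward: 9 /o/ → [+nasal]; 8 /m/ is itself a trigger — this domain ends here.
From /m/ at 15 rightward: word edge.
From /m/ at 15 leftward: 14 /w/ → [+nasal]; 13 /w/ → [+nasal]; 12 /w/ → [+nasal]; 11 /s/ transparent; 10 /m/ is itself a trigger — this domain ends here.

3 5 6 8 9 10 12 13 14 15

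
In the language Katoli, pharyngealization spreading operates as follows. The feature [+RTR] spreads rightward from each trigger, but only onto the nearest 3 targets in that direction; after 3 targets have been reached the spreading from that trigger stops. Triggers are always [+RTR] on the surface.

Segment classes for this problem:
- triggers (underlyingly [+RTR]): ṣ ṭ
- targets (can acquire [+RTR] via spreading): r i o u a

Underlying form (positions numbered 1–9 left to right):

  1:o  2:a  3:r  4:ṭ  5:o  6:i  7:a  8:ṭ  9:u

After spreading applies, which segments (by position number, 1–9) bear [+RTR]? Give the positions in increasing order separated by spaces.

4 5 6 7 8 9

From /ṭ/ at 4 rightward: 5 /o/ → [+RTR]; 6 /i/ → [+RTR]; 7 /a/ → [+RTR]; bound reached.
From /ṭ/ at 8 rightward: 9 /u/ → [+RTR]; word edge.
Targets with no active source: positions 1 2 3 stay [-emphatic].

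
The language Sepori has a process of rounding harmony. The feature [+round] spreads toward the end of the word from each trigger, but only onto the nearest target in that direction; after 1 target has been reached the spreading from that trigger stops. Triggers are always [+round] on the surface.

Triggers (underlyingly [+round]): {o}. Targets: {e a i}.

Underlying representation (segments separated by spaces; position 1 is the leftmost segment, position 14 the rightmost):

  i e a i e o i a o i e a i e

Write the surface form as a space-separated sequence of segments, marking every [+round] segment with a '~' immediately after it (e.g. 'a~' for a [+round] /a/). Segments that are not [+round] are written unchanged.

From /o/ at 6 rightward: 7 /i/ → [+round]; bound reached.
From /o/ at 9 rightward: 10 /i/ → [+round]; bound reached.
Targets with no active source: positions 1 2 3 4 5 8 11 12 13 14 stay [-round].
[+round] positions on the surface: 6 7 9 10.

i e a i e o~ i~ a o~ i~ e a i e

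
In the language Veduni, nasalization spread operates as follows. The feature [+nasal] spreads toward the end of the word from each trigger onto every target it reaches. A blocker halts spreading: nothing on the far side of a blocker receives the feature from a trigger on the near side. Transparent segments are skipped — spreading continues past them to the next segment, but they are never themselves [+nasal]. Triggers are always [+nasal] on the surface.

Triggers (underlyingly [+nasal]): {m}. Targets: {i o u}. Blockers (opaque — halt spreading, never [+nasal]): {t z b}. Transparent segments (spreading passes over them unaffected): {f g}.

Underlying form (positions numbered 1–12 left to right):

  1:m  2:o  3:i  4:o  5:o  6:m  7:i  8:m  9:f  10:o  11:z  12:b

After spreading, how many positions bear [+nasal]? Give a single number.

9

From /m/ at 1 rightward: 2 /o/ → [+nasal]; 3 /i/ → [+nasal]; 4 /o/ → [+nasal]; 5 /o/ → [+nasal]; 6 /m/ is itself a trigger — this domain ends here.
From /m/ at 6 rightward: 7 /i/ → [+nasal]; 8 /m/ is itself a trigger — this domain ends here.
From /m/ at 8 rightward: 9 /f/ transparent; 10 /o/ → [+nasal]; 11 /z/ blocks.
[+nasal] positions on the surface: 1 2 3 4 5 6 7 8 10.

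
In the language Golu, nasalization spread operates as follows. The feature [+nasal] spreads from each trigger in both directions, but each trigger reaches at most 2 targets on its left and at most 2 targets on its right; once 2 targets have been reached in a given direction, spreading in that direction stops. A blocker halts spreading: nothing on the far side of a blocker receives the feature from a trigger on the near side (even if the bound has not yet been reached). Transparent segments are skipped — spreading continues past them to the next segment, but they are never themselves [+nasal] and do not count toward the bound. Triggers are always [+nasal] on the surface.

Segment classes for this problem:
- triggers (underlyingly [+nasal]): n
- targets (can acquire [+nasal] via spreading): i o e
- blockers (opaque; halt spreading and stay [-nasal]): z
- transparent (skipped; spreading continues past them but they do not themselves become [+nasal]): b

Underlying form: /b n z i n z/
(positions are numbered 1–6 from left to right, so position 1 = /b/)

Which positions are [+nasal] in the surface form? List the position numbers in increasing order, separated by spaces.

2 4 5

From /n/ at 2 rightward: 3 /z/ blocks.
From /n/ at 2 leftward: 1 /b/ transparent; word edge.
From /n/ at 5 rightward: 6 /z/ blocks.
From /n/ at 5 leftward: 4 /i/ → [+nasal]; 3 /z/ blocks.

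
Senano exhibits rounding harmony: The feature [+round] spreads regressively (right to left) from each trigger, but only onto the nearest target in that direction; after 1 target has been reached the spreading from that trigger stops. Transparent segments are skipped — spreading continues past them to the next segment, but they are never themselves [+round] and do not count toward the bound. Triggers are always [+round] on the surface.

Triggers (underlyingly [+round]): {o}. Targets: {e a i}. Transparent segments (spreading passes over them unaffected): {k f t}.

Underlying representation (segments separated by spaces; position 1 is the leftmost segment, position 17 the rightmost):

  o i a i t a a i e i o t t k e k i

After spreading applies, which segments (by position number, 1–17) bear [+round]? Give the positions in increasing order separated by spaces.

1 10 11

From /o/ at 1 leftward: word edge.
From /o/ at 11 leftward: 10 /i/ → [+round]; bound reached.
Targets with no active source: positions 2 3 4 6 7 8 9 15 17 stay [-round].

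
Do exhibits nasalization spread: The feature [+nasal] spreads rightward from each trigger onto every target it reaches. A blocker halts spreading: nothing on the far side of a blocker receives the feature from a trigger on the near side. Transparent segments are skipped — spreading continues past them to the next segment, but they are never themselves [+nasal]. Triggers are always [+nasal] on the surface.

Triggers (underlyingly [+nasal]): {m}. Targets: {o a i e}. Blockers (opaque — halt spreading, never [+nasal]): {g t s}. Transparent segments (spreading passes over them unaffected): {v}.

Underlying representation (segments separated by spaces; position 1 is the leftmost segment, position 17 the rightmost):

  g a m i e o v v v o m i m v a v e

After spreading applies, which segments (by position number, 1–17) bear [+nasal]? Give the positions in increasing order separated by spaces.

From /m/ at 3 rightward: 4 /i/ → [+nasal]; 5 /e/ → [+nasal]; 6 /o/ → [+nasal]; 7 /v/ transparent; 8 /v/ transparent; 9 /v/ transparent; 10 /o/ → [+nasal]; 11 /m/ is itself a trigger — this domain ends here.
From /m/ at 11 rightward: 12 /i/ → [+nasal]; 13 /m/ is itself a trigger — this domain ends here.
From /m/ at 13 rightward: 14 /v/ transparent; 15 /a/ → [+nasal]; 16 /v/ transparent; 17 /e/ → [+nasal]; word edge.
Target with no active source: position 2 stays [-nasal].

3 4 5 6 10 11 12 13 15 17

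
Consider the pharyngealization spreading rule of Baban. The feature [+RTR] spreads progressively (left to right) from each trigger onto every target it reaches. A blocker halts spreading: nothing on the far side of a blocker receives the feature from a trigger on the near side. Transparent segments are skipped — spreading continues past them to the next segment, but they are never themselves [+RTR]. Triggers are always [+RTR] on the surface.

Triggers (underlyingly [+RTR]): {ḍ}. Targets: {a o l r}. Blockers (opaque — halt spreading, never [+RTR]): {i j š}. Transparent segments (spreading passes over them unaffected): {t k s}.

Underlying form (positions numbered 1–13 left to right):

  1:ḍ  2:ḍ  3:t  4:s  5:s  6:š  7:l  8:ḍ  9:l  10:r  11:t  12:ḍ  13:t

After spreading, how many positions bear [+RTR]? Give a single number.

6

From /ḍ/ at 1 rightward: 2 /ḍ/ is itself a trigger — this domain ends here.
From /ḍ/ at 2 rightward: 3 /t/ transparent; 4 /s/ transparent; 5 /s/ transparent; 6 /š/ blocks.
From /ḍ/ at 8 rightward: 9 /l/ → [+RTR]; 10 /r/ → [+RTR]; 11 /t/ transparent; 12 /ḍ/ is itself a trigger — this domain ends here.
From /ḍ/ at 12 rightward: 13 /t/ transparent; word edge.
Target with no active source: position 7 stays [-emphatic].
[+RTR] positions on the surface: 1 2 8 9 10 12.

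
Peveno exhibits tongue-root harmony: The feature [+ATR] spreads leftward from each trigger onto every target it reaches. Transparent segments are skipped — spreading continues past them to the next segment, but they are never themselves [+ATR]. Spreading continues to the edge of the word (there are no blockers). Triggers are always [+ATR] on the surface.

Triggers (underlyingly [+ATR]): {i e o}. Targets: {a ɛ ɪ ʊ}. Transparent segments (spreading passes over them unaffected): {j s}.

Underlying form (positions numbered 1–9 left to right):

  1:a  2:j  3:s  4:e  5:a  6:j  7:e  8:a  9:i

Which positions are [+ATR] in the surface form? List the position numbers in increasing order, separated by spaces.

1 4 5 7 8 9

From /e/ at 4 leftward: 3 /s/ transparent; 2 /j/ transparent; 1 /a/ → [+ATR]; word edge.
From /e/ at 7 leftward: 6 /j/ transparent; 5 /a/ → [+ATR]; 4 /e/ is itself a trigger — this domain ends here.
From /i/ at 9 leftward: 8 /a/ → [+ATR]; 7 /e/ is itself a trigger — this domain ends here.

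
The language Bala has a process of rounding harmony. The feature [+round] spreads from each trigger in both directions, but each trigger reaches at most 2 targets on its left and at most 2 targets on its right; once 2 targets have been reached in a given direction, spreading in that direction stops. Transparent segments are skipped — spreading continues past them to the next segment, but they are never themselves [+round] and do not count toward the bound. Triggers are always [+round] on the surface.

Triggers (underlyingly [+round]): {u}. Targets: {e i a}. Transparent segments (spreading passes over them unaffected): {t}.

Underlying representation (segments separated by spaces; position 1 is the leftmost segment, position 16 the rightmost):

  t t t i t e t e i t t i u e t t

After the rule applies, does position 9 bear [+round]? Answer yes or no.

From /u/ at 13 rightward: 14 /e/ → [+round]; 15 /t/ transparent; 16 /t/ transparent; word edge.
From /u/ at 13 leftward: 12 /i/ → [+round]; 11 /t/ transparent; 10 /t/ transparent; 9 /i/ → [+round]; bound reached.
Targets with no active source: positions 4 6 8 stay [-round].
[+round] positions on the surface: 9 12 13 14.

yes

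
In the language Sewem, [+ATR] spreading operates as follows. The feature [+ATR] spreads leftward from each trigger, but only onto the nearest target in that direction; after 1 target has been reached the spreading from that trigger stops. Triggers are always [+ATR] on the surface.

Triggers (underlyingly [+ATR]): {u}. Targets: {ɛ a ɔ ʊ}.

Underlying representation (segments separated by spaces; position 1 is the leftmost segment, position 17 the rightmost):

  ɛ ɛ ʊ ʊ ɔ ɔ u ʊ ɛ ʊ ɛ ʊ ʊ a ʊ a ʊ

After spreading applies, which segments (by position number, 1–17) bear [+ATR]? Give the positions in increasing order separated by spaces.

From /u/ at 7 leftward: 6 /ɔ/ → [+ATR]; bound reached.
Targets with no active source: positions 1 2 3 4 5 8 9 10 11 12 13 14 15 16 17 stay [-ATR].

6 7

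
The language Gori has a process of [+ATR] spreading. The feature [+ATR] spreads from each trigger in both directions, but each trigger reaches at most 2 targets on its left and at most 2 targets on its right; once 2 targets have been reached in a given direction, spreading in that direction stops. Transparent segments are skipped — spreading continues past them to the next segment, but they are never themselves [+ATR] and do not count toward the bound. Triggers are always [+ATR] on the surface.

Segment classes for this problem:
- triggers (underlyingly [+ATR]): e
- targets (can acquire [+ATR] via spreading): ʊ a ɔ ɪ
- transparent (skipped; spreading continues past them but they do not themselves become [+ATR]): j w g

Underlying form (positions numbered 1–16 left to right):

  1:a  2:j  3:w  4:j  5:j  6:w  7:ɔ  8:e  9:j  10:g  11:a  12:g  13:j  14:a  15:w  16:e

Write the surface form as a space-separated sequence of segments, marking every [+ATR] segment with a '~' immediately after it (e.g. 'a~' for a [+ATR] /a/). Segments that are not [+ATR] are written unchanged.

a~ j w j j w ɔ~ e~ j g a~ g j a~ w e~

From /e/ at 8 rightward: 9 /j/ transparent; 10 /g/ transparent; 11 /a/ → [+ATR]; 12 /g/ transparent; 13 /j/ transparent; 14 /a/ → [+ATR]; bound reached.
From /e/ at 8 leftward: 7 /ɔ/ → [+ATR]; 6 /w/ transparent; 5 /j/ transparent; 4 /j/ transparent; 3 /w/ transparent; 2 /j/ transparent; 1 /a/ → [+ATR]; bound reached.
From /e/ at 16 rightward: word edge.
From /e/ at 16 leftward: 15 /w/ transparent; 14 /a/ → [+ATR]; 13 /j/ transparent; 12 /g/ transparent; 11 /a/ → [+ATR]; bound reached.
[+ATR] positions on the surface: 1 7 8 11 14 16.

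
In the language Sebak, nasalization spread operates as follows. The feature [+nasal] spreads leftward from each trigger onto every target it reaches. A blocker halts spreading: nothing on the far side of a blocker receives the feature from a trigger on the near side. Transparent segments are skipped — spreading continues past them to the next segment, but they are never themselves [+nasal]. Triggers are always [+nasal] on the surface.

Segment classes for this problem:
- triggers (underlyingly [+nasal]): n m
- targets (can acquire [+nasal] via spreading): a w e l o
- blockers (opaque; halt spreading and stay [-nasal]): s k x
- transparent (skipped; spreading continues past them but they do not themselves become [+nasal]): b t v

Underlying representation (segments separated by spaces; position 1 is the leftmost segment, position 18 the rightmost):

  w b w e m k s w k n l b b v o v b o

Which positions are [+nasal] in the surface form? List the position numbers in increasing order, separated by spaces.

From /m/ at 5 leftward: 4 /e/ → [+nasal]; 3 /w/ → [+nasal]; 2 /b/ transparent; 1 /w/ → [+nasal]; word edge.
From /n/ at 10 leftward: 9 /k/ blocks.
Targets with no active source: positions 8 11 15 18 stay [-nasal].

1 3 4 5 10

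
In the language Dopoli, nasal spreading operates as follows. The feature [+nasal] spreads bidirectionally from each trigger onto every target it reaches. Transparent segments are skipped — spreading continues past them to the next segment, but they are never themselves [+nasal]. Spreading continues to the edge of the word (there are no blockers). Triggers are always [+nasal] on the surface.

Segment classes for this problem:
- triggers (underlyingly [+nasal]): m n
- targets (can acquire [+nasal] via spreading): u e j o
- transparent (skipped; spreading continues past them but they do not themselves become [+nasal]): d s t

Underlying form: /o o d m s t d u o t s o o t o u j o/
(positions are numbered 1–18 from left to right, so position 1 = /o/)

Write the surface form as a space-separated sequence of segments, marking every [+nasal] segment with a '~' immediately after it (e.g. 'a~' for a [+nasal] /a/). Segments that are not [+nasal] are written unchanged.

From /m/ at 4 rightward: 5 /s/ transparent; 6 /t/ transparent; 7 /d/ transparent; 8 /u/ → [+nasal]; 9 /o/ → [+nasal]; 10 /t/ transparent; 11 /s/ transparent; 12 /o/ → [+nasal]; 13 /o/ → [+nasal]; 14 /t/ transparent; 15 /o/ → [+nasal]; 16 /u/ → [+nasal]; 17 /j/ → [+nasal]; 18 /o/ → [+nasal]; word edge.
From /m/ at 4 leftward: 3 /d/ transparent; 2 /o/ → [+nasal]; 1 /o/ → [+nasal]; word edge.
[+nasal] positions on the surface: 1 2 4 8 9 12 13 15 16 17 18.

o~ o~ d m~ s t d u~ o~ t s o~ o~ t o~ u~ j~ o~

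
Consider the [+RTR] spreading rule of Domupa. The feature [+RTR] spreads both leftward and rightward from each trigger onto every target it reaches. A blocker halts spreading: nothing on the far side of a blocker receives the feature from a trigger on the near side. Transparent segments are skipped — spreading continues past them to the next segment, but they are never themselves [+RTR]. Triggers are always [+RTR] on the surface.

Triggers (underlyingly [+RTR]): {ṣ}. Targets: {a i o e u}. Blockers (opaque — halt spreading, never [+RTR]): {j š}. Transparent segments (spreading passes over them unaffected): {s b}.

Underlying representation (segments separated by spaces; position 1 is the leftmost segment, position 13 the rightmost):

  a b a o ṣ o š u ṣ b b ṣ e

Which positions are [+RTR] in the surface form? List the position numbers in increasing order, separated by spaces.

From /ṣ/ at 5 rightward: 6 /o/ → [+RTR]; 7 /š/ blocks.
From /ṣ/ at 5 leftward: 4 /o/ → [+RTR]; 3 /a/ → [+RTR]; 2 /b/ transparent; 1 /a/ → [+RTR]; word edge.
From /ṣ/ at 9 rightward: 10 /b/ transparent; 11 /b/ transparent; 12 /ṣ/ is itself a trigger — this domain ends here.
From /ṣ/ at 9 leftward: 8 /u/ → [+RTR]; 7 /š/ blocks.
From /ṣ/ at 12 rightward: 13 /e/ → [+RTR]; word edge.
From /ṣ/ at 12 leftward: 11 /b/ transparent; 10 /b/ transparent; 9 /ṣ/ is itself a trigger — this domain ends here.

1 3 4 5 6 8 9 12 13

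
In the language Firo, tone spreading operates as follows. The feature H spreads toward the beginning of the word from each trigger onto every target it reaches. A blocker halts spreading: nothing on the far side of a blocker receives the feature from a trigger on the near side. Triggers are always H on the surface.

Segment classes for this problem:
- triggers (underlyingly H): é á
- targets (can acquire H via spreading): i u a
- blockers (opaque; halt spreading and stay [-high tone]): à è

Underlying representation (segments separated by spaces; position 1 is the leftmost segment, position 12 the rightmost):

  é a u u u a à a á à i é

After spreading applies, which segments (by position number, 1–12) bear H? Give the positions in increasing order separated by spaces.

From /é/ at 1 leftward: word edge.
From /á/ at 9 leftward: 8 /a/ → H; 7 /à/ blocks.
From /é/ at 12 leftward: 11 /i/ → H; 10 /à/ blocks.
Targets with no active source: positions 2 3 4 5 6 stay [-high tone].

1 8 9 11 12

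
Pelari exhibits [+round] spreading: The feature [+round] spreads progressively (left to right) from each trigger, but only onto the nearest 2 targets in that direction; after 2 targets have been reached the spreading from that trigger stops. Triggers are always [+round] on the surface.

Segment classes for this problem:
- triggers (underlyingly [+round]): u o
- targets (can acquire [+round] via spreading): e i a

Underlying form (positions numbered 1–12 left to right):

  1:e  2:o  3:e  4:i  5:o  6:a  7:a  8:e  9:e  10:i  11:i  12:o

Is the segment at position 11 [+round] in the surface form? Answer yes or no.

From /o/ at 2 rightward: 3 /e/ → [+round]; 4 /i/ → [+round]; bound reached.
From /o/ at 5 rightward: 6 /a/ → [+round]; 7 /a/ → [+round]; bound reached.
From /o/ at 12 rightward: word edge.
Targets with no active source: positions 1 8 9 10 11 stay [-round].
[+round] positions on the surface: 2 3 4 5 6 7 12.

no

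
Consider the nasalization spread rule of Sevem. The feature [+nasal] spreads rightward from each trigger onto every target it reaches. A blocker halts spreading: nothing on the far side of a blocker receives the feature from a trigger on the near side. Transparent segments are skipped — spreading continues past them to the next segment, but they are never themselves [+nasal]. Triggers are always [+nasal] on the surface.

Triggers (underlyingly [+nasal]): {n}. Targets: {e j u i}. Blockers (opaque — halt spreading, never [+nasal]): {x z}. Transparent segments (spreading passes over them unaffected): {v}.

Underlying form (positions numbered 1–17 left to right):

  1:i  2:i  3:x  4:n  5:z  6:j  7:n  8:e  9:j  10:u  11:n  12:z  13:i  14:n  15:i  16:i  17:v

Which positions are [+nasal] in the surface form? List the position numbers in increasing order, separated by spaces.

From /n/ at 4 rightward: 5 /z/ blocks.
From /n/ at 7 rightward: 8 /e/ → [+nasal]; 9 /j/ → [+nasal]; 10 /u/ → [+nasal]; 11 /n/ is itself a trigger — this domain ends here.
From /n/ at 11 rightward: 12 /z/ blocks.
From /n/ at 14 rightward: 15 /i/ → [+nasal]; 16 /i/ → [+nasal]; 17 /v/ transparent; word edge.
Targets with no active source: positions 1 2 6 13 stay [-nasal].

4 7 8 9 10 11 14 15 16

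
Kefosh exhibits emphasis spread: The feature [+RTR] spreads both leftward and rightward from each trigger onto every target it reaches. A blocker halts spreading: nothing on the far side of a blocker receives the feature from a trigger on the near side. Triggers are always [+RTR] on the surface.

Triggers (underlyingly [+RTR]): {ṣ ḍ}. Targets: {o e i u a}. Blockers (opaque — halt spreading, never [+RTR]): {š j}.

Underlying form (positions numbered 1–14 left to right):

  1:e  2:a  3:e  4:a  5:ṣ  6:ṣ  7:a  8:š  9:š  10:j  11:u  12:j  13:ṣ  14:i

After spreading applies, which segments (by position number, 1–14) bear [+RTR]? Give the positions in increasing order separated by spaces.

1 2 3 4 5 6 7 13 14

From /ṣ/ at 5 rightward: 6 /ṣ/ is itself a trigger — this domain ends here.
From /ṣ/ at 5 leftward: 4 /a/ → [+RTR]; 3 /e/ → [+RTR]; 2 /a/ → [+RTR]; 1 /e/ → [+RTR]; word edge.
From /ṣ/ at 6 rightward: 7 /a/ → [+RTR]; 8 /š/ blocks.
From /ṣ/ at 6 leftward: 5 /ṣ/ is itself a trigger — this domain ends here.
From /ṣ/ at 13 rightward: 14 /i/ → [+RTR]; word edge.
From /ṣ/ at 13 leftward: 12 /j/ blocks.
Target with no active source: position 11 stays [-emphatic].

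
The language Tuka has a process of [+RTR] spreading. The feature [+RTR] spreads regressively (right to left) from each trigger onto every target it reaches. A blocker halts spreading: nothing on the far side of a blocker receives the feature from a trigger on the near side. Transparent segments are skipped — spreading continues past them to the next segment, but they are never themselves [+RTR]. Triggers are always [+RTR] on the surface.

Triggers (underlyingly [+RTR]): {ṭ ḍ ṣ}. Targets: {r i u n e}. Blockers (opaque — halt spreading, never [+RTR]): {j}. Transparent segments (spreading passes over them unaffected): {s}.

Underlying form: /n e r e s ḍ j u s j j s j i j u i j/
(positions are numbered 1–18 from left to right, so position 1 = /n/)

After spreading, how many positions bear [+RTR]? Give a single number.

From /ḍ/ at 6 leftward: 5 /s/ transparent; 4 /e/ → [+RTR]; 3 /r/ → [+RTR]; 2 /e/ → [+RTR]; 1 /n/ → [+RTR]; word edge.
Targets with no active source: positions 8 14 16 17 stay [-emphatic].
[+RTR] positions on the surface: 1 2 3 4 6.

5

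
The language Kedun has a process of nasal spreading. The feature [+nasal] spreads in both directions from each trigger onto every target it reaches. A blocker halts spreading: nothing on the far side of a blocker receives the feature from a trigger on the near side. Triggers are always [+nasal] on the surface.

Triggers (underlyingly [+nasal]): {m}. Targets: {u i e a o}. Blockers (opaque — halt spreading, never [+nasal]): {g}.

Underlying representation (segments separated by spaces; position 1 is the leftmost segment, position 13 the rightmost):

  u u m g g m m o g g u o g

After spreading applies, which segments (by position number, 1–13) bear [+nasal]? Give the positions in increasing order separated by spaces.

1 2 3 6 7 8

From /m/ at 3 rightward: 4 /g/ blocks.
From /m/ at 3 leftward: 2 /u/ → [+nasal]; 1 /u/ → [+nasal]; word edge.
From /m/ at 6 rightward: 7 /m/ is itself a trigger — this domain ends here.
From /m/ at 6 leftward: 5 /g/ blocks.
From /m/ at 7 rightward: 8 /o/ → [+nasal]; 9 /g/ blocks.
From /m/ at 7 leftward: 6 /m/ is itself a trigger — this domain ends here.
Targets with no active source: positions 11 12 stay [-nasal].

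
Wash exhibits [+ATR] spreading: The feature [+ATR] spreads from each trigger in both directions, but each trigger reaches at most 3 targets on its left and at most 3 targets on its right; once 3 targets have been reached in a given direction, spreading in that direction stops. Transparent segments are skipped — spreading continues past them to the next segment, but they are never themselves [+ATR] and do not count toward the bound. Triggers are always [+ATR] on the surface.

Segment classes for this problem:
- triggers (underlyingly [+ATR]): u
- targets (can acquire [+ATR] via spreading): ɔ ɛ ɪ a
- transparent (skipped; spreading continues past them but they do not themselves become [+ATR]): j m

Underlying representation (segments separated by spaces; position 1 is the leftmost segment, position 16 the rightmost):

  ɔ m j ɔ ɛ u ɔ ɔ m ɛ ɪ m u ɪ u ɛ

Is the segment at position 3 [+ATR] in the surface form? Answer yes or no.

no

From /u/ at 6 rightward: 7 /ɔ/ → [+ATR]; 8 /ɔ/ → [+ATR]; 9 /m/ transparent; 10 /ɛ/ → [+ATR]; bound reached.
From /u/ at 6 leftward: 5 /ɛ/ → [+ATR]; 4 /ɔ/ → [+ATR]; 3 /j/ transparent; 2 /m/ transparent; 1 /ɔ/ → [+ATR]; bound reached.
From /u/ at 13 rightward: 14 /ɪ/ → [+ATR]; 15 /u/ is itself a trigger — this domain ends here.
From /u/ at 13 leftward: 12 /m/ transparent; 11 /ɪ/ → [+ATR]; 10 /ɛ/ → [+ATR]; 9 /m/ transparent; 8 /ɔ/ → [+ATR]; bound reached.
From /u/ at 15 rightward: 16 /ɛ/ → [+ATR]; word edge.
From /u/ at 15 leftward: 14 /ɪ/ → [+ATR]; 13 /u/ is itself a trigger — this domain ends here.
[+ATR] positions on the surface: 1 4 5 6 7 8 10 11 13 14 15 16.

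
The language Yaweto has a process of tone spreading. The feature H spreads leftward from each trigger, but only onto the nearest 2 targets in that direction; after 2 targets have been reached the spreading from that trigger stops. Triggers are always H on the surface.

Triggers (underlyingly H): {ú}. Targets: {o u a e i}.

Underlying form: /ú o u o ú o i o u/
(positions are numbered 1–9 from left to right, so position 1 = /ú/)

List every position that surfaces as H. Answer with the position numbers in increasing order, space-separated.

From /ú/ at 1 leftward: word edge.
From /ú/ at 5 leftward: 4 /o/ → H; 3 /u/ → H; bound reached.
Targets with no active source: positions 2 6 7 8 9 stay [-high tone].

1 3 4 5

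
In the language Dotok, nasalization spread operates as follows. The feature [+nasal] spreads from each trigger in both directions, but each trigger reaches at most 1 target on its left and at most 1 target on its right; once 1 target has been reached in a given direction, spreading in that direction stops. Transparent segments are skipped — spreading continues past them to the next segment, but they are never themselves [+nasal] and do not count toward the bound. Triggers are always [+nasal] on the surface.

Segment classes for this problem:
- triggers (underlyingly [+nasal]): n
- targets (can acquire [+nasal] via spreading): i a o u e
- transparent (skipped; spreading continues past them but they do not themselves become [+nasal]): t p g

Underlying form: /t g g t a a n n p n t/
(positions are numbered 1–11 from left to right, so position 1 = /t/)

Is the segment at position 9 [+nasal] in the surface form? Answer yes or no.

From /n/ at 7 rightward: 8 /n/ is itself a trigger — this domain ends here.
From /n/ at 7 leftward: 6 /a/ → [+nasal]; bound reached.
From /n/ at 8 rightward: 9 /p/ transparent; 10 /n/ is itself a trigger — this domain ends here.
From /n/ at 8 leftward: 7 /n/ is itself a trigger — this domain ends here.
From /n/ at 10 rightward: 11 /t/ transparent; word edge.
From /n/ at 10 leftward: 9 /p/ transparent; 8 /n/ is itself a trigger — this domain ends here.
Target with no active source: position 5 stays [-nasal].
[+nasal] positions on the surface: 6 7 8 10.

no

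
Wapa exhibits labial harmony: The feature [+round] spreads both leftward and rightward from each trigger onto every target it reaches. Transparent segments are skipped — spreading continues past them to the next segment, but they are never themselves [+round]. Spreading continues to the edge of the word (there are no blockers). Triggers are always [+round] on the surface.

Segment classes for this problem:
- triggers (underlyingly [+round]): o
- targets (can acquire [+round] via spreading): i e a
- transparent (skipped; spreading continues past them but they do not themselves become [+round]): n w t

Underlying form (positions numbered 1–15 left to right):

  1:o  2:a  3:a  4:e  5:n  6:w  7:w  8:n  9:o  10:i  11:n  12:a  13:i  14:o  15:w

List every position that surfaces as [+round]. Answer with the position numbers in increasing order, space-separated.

From /o/ at 1 rightward: 2 /a/ → [+round]; 3 /a/ → [+round]; 4 /e/ → [+round]; 5 /n/ transparent; 6 /w/ transparent; 7 /w/ transparent; 8 /n/ transparent; 9 /o/ is itself a trigger — this domain ends here.
From /o/ at 1 leftward: word edge.
From /o/ at 9 rightward: 10 /i/ → [+round]; 11 /n/ transparent; 12 /a/ → [+round]; 13 /i/ → [+round]; 14 /o/ is itself a trigger — this domain ends here.
From /o/ at 9 leftward: 8 /n/ transparent; 7 /w/ transparent; 6 /w/ transparent; 5 /n/ transparent; 4 /e/ → [+round]; 3 /a/ → [+round]; 2 /a/ → [+round]; 1 /o/ is itself a trigger — this domain ends here.
From /o/ at 14 rightward: 15 /w/ transparent; word edge.
From /o/ at 14 leftward: 13 /i/ → [+round]; 12 /a/ → [+round]; 11 /n/ transparent; 10 /i/ → [+round]; 9 /o/ is itself a trigger — this domain ends here.

1 2 3 4 9 10 12 13 14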